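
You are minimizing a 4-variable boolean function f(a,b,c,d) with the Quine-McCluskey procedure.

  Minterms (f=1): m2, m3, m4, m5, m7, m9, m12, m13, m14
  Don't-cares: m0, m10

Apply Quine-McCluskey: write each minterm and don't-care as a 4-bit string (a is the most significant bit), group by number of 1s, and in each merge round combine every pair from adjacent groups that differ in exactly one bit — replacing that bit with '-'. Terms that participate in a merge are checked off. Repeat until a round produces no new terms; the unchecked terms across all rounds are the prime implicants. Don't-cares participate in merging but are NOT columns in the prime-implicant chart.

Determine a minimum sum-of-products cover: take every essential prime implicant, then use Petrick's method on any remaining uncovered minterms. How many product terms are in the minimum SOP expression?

Round 0: 0000✓ 0010✓ 0011✓ 0100✓ 0101✓ 0111✓ 1001✓ 1010✓ 1100✓ 1101✓ 1110✓
Round 1: -010 -100✓ -101✓ 0-00 0-11 00-0 001- 01-1 010-✓ 1-01 1-10 11-0 110-✓
Round 2: -10-
PIs = {-010, -10-, 0-00, 0-11, 00-0, 001-, 01-1, 1-01, 1-10, 11-0}
Coverage chart:
  m2: -010,00-0,001-
  m3: 0-11,001-
  m4: -10-,0-00
  m5: -10-,01-1
  m7: 0-11,01-1
  m9: 1-01 ←essential
  m12: -10-,11-0
  m13: -10-,1-01
  m14: 1-10,11-0
Essential: 1-01
Petrick residual → -010, -10-, 0-11, 1-10
Min cover (5 terms): b'cd' + bc' + a'cd + ac'd + acd'

5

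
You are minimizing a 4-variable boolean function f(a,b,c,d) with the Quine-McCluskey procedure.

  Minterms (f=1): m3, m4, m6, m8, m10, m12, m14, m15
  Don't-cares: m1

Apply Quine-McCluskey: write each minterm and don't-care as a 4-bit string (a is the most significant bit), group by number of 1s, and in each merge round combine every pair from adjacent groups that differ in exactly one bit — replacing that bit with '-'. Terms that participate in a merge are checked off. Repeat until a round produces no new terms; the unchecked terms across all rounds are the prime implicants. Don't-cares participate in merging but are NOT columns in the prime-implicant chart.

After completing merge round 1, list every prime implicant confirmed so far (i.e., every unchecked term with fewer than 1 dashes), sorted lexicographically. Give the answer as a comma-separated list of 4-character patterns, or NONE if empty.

[col 0] 0001*, 0011*, 0100*, 0110*, 1000*, 1010*, 1100*, 1110*, 1111*
[col 1] -100*, -110*, 00-1, 01-0*, 1-00*, 1-10*, 10-0*, 11-0*, 111-
[col 2] -1-0, 1--0
Prime implicants: -1-0, 00-1, 1--0, 111-

NONE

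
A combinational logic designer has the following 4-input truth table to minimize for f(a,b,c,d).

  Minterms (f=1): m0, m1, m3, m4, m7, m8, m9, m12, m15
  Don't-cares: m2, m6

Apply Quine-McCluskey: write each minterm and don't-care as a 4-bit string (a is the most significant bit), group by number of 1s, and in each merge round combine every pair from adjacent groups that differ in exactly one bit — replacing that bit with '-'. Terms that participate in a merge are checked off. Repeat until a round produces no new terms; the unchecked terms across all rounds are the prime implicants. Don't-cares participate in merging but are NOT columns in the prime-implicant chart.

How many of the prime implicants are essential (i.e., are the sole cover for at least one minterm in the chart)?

3

[col 0] 0000*, 0001*, 0010*, 0011*, 0100*, 0110*, 0111*, 1000*, 1001*, 1100*, 1111*
[col 1] -000*, -001*, -100*, -111, 0-00*, 0-10*, 0-11*, 00-0*, 00-1*, 000-*, 001-*, 01-0*, 011-*, 1-00*, 100-*
[col 2] --00, -00-, 0--0, 0-1-, 00--
Prime implicants: --00, -00-, -111, 0--0, 0-1-, 00--
PI chart (minterm → PIs covering it):
  0 | --00,-00-,0--0,00--
  1 | -00-,00--
  3 | 0-1-,00--
  4 | --00,0--0
  7 | -111,0-1-
  8 | --00,-00-
  9 | -00-  (sole → essential)
  12 | --00  (sole → essential)
  15 | -111  (sole → essential)
Essential prime implicants: --00, -00-, -111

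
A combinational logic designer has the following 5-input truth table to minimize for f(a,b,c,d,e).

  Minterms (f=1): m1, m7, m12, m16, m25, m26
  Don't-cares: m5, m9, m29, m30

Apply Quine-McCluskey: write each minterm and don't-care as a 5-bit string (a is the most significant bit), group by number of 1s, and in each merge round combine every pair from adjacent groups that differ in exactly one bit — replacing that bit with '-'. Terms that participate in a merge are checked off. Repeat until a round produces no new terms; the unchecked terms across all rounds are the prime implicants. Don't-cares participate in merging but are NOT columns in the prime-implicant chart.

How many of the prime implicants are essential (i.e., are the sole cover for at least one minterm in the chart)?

4

size-2^0 implicants → 00001(✓)  00101(✓)  00111(✓)  01001(✓)  01100  10000  11001(✓)  11010(✓)  11101(✓)  11110(✓)
size-2^1 implicants → -1001  0-001  00-01  001-1  11-01  11-10
Unchecked terms (primes): -1001, 0-001, 00-01, 001-1, 01100, 10000, 11-01, 11-10
Minterm coverage:
  m1 ⊆ 0-001,00-01
  m7 ⊆ 001-1 [E]
  m12 ⊆ 01100 [E]
  m16 ⊆ 10000 [E]
  m25 ⊆ -1001,11-01
  m26 ⊆ 11-10 [E]
E = {001-1, 01100, 10000, 11-10}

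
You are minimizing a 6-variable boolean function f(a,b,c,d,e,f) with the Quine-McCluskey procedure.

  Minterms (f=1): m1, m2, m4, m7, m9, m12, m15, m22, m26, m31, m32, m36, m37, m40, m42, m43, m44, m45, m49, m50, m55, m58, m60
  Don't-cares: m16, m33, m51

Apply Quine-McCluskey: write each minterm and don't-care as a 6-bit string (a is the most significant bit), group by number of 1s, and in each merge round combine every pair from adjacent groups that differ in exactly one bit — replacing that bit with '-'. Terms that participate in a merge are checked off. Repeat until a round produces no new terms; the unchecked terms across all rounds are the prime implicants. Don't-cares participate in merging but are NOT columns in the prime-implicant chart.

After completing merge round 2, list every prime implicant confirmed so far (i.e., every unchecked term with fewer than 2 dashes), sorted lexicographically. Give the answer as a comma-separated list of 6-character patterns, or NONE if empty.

size-2^0 implicants → 000001(✓)  000010  000100(✓)  000111(✓)  001001(✓)  001100(✓)  001111(✓)  010000  010110  011010(✓)  011111(✓)  100000(✓)  100001(✓)  100100(✓)  100101(✓)  101000(✓)  101010(✓)  101011(✓)  101100(✓)  101101(✓)  110001(✓)  110010(✓)  110011(✓)  110111(✓)  111010(✓)  111100(✓)
size-2^1 implicants → -00001  -00100(✓)  -01100(✓)  -11010  0-1111  00-001  00-100(✓)  00-111  1-0001  1-1010  1-1100  10-000(✓)  10-100(✓)  10-101(✓)  100-00(✓)  100-01(✓)  10000-(✓)  10010-(✓)  101-00(✓)  1010-0  10101-  10110-(✓)  11-010  110-11  1100-1  11001-
size-2^2 implicants → -0-100  10--00  10-10-  100-0-
Unchecked terms (primes): -0-100, -00001, -11010, 0-1111, 00-001, 00-111, 000010, 010000, 010110, 1-0001, 1-1010, 1-1100, 10--00, 10-10-, 100-0-, 1010-0, 10101-, 11-010, 110-11, 1100-1, 11001-

-00001, -11010, 0-1111, 00-001, 00-111, 000010, 010000, 010110, 1-0001, 1-1010, 1-1100, 1010-0, 10101-, 11-010, 110-11, 1100-1, 11001-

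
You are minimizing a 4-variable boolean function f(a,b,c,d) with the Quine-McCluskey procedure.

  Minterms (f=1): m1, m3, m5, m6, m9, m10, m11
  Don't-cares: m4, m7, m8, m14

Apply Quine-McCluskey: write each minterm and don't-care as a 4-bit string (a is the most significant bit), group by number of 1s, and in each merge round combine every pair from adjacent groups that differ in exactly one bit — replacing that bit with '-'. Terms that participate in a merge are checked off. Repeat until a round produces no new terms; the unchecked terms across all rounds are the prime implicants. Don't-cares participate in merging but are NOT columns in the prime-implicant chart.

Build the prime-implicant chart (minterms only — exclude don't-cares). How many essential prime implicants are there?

[col 0] 0001*, 0011*, 0100*, 0101*, 0110*, 0111*, 1000*, 1001*, 1010*, 1011*, 1110*
[col 1] -001*, -011*, -110, 0-01*, 0-11*, 00-1*, 01-0*, 01-1*, 010-*, 011-*, 1-10, 10-0*, 10-1*, 100-*, 101-*
[col 2] -0-1, 0--1, 01--, 10--
Prime implicants: -0-1, -110, 0--1, 01--, 1-10, 10--
PI chart (minterm → PIs covering it):
  1 | -0-1,0--1
  3 | -0-1,0--1
  5 | 0--1,01--
  6 | -110,01--
  9 | -0-1,10--
  10 | 1-10,10--
  11 | -0-1,10--
(no essential prime implicants)

0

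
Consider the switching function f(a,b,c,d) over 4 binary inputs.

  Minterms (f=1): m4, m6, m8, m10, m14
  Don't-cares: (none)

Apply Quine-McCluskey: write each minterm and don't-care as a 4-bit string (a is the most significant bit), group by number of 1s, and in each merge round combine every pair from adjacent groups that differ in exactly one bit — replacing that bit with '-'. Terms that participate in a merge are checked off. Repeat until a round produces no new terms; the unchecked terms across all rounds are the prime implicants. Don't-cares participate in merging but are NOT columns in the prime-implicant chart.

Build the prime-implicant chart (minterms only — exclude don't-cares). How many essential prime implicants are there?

2

size-2^0 implicants → 0100(✓)  0110(✓)  1000(✓)  1010(✓)  1110(✓)
size-2^1 implicants → -110  01-0  1-10  10-0
Unchecked terms (primes): -110, 01-0, 1-10, 10-0
Minterm coverage:
  m4 ⊆ 01-0 [E]
  m6 ⊆ -110,01-0
  m8 ⊆ 10-0 [E]
  m10 ⊆ 1-10,10-0
  m14 ⊆ -110,1-10
E = {01-0, 10-0}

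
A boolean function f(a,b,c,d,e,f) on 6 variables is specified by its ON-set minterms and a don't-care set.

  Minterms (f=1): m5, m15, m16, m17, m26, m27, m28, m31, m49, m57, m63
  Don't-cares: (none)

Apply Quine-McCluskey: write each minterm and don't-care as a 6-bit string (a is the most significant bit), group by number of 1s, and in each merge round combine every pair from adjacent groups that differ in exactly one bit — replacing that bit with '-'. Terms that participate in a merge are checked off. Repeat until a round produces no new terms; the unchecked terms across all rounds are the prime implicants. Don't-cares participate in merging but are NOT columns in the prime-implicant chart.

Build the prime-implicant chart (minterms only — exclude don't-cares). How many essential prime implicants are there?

7

size-2^0 implicants → 000101  001111(✓)  010000(✓)  010001(✓)  011010(✓)  011011(✓)  011100  011111(✓)  110001(✓)  111001(✓)  111111(✓)
size-2^1 implicants → -10001  -11111  0-1111  01000-  011-11  01101-  11-001
Unchecked terms (primes): -10001, -11111, 0-1111, 000101, 01000-, 011-11, 01101-, 011100, 11-001
Minterm coverage:
  m5 ⊆ 000101 [E]
  m15 ⊆ 0-1111 [E]
  m16 ⊆ 01000- [E]
  m17 ⊆ -10001,01000-
  m26 ⊆ 01101- [E]
  m27 ⊆ 011-11,01101-
  m28 ⊆ 011100 [E]
  m31 ⊆ -11111,0-1111,011-11
  m49 ⊆ -10001,11-001
  m57 ⊆ 11-001 [E]
  m63 ⊆ -11111 [E]
E = {-11111, 0-1111, 000101, 01000-, 01101-, 011100, 11-001}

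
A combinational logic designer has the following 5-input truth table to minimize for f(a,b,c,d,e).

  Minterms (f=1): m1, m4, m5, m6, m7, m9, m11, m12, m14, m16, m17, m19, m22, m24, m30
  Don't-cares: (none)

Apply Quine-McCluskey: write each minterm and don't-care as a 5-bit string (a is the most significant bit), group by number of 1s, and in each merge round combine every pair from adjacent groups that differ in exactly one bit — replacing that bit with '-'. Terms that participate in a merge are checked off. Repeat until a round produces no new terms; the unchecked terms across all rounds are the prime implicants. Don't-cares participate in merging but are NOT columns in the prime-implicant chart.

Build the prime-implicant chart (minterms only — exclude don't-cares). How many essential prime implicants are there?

Round 0: 00001✓ 00100✓ 00101✓ 00110✓ 00111✓ 01001✓ 01011✓ 01100✓ 01110✓ 10000✓ 10001✓ 10011✓ 10110✓ 11000✓ 11110✓
Round 1: -0001 -0110✓ -1110✓ 0-001 0-100✓ 0-110✓ 00-01 001-0✓ 001-1✓ 0010-✓ 0011-✓ 010-1 011-0✓ 1-000 1-110✓ 100-1 1000-
Round 2: --110 0-1-0 001--
PIs = {--110, -0001, 0-001, 0-1-0, 00-01, 001--, 010-1, 1-000, 100-1, 1000-}
Coverage chart:
  m1: -0001,0-001,00-01
  m4: 0-1-0,001--
  m5: 00-01,001--
  m6: --110,0-1-0,001--
  m7: 001-- ←essential
  m9: 0-001,010-1
  m11: 010-1 ←essential
  m12: 0-1-0 ←essential
  m14: --110,0-1-0
  m16: 1-000,1000-
  m17: -0001,100-1,1000-
  m19: 100-1 ←essential
  m22: --110 ←essential
  m24: 1-000 ←essential
  m30: --110 ←essential
Essential: --110, 0-1-0, 001--, 010-1, 1-000, 100-1

6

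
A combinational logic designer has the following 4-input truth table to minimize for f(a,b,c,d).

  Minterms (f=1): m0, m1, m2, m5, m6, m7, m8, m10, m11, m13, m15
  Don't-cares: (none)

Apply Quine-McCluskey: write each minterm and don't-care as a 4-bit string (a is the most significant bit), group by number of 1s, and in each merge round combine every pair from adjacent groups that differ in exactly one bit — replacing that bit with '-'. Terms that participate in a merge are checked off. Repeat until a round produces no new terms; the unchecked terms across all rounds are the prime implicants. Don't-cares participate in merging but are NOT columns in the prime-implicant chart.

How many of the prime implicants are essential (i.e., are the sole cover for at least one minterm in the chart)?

size-2^0 implicants → 0000(✓)  0001(✓)  0010(✓)  0101(✓)  0110(✓)  0111(✓)  1000(✓)  1010(✓)  1011(✓)  1101(✓)  1111(✓)
size-2^1 implicants → -000(✓)  -010(✓)  -101(✓)  -111(✓)  0-01  0-10  00-0(✓)  000-  01-1(✓)  011-  1-11  10-0(✓)  101-  11-1(✓)
size-2^2 implicants → -0-0  -1-1
Unchecked terms (primes): -0-0, -1-1, 0-01, 0-10, 000-, 011-, 1-11, 101-
Minterm coverage:
  m0 ⊆ -0-0,000-
  m1 ⊆ 0-01,000-
  m2 ⊆ -0-0,0-10
  m5 ⊆ -1-1,0-01
  m6 ⊆ 0-10,011-
  m7 ⊆ -1-1,011-
  m8 ⊆ -0-0 [E]
  m10 ⊆ -0-0,101-
  m11 ⊆ 1-11,101-
  m13 ⊆ -1-1 [E]
  m15 ⊆ -1-1,1-11
E = {-0-0, -1-1}

2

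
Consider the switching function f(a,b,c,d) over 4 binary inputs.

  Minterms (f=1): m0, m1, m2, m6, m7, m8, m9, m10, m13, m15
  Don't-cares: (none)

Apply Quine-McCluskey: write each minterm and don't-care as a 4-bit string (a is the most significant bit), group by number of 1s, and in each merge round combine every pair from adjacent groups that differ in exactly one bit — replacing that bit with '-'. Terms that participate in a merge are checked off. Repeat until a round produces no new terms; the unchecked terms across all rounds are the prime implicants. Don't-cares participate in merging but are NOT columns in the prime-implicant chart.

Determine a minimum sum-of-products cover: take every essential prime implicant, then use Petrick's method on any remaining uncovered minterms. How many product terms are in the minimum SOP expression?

4

[col 0] 0000*, 0001*, 0010*, 0110*, 0111*, 1000*, 1001*, 1010*, 1101*, 1111*
[col 1] -000*, -001*, -010*, -111, 0-10, 00-0*, 000-*, 011-, 1-01, 10-0*, 100-*, 11-1
[col 2] -0-0, -00-
Prime implicants: -0-0, -00-, -111, 0-10, 011-, 1-01, 11-1
PI chart (minterm → PIs covering it):
  0 | -0-0,-00-
  1 | -00-  (sole → essential)
  2 | -0-0,0-10
  6 | 0-10,011-
  7 | -111,011-
  8 | -0-0,-00-
  9 | -00-,1-01
  10 | -0-0  (sole → essential)
  13 | 1-01,11-1
  15 | -111,11-1
Essential prime implicants: -0-0, -00-
Petrick residual → 011-, 11-1
Minimum SOP uses 4 PIs: b'd' + b'c' + a'bc + abd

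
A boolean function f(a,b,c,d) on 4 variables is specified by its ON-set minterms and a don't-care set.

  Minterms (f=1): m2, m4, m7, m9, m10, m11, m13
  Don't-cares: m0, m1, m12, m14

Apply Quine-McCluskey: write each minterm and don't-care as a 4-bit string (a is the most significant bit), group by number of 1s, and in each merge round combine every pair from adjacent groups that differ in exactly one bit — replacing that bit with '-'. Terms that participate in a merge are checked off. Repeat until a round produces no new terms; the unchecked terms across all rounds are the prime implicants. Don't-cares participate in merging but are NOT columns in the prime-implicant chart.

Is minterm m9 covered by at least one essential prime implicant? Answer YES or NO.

NO

Round 0: 0000✓ 0001✓ 0010✓ 0100✓ 0111 1001✓ 1010✓ 1011✓ 1100✓ 1101✓ 1110✓
Round 1: -001 -010 -100 0-00 00-0 000- 1-01 1-10 10-1 101- 11-0 110-
PIs = {-001, -010, -100, 0-00, 00-0, 000-, 0111, 1-01, 1-10, 10-1, 101-, 11-0, 110-}
Coverage chart:
  m2: -010,00-0
  m4: -100,0-00
  m7: 0111 ←essential
  m9: -001,1-01,10-1
  m10: -010,1-10,101-
  m11: 10-1,101-
  m13: 1-01,110-
Essential: 0111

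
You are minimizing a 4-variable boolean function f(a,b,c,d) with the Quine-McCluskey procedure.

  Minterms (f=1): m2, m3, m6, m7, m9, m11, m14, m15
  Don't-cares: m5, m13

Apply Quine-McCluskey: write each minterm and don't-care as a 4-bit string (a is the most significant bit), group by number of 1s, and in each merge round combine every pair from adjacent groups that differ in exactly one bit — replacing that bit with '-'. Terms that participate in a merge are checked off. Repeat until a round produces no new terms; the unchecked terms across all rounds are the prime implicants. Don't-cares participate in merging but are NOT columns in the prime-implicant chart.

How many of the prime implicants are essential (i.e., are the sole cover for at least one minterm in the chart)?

Round 0: 0010✓ 0011✓ 0101✓ 0110✓ 0111✓ 1001✓ 1011✓ 1101✓ 1110✓ 1111✓
Round 1: -011✓ -101✓ -110✓ -111✓ 0-10✓ 0-11✓ 001-✓ 01-1✓ 011-✓ 1-01✓ 1-11✓ 10-1✓ 11-1✓ 111-✓
Round 2: --11 -1-1 -11- 0-1- 1--1
PIs = {--11, -1-1, -11-, 0-1-, 1--1}
Coverage chart:
  m2: 0-1- ←essential
  m3: --11,0-1-
  m6: -11-,0-1-
  m7: --11,-1-1,-11-,0-1-
  m9: 1--1 ←essential
  m11: --11,1--1
  m14: -11- ←essential
  m15: --11,-1-1,-11-,1--1
Essential: -11-, 0-1-, 1--1

3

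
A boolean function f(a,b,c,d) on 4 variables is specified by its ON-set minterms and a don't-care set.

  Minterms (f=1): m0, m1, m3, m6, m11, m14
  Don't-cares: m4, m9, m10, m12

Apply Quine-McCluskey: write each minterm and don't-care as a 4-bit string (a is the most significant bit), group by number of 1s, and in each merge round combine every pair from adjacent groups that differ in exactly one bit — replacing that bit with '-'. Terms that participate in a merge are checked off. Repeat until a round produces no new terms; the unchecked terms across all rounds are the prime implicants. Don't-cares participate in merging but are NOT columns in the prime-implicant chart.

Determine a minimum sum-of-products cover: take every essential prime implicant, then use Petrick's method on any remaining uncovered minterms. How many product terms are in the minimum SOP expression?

size-2^0 implicants → 0000(✓)  0001(✓)  0011(✓)  0100(✓)  0110(✓)  1001(✓)  1010(✓)  1011(✓)  1100(✓)  1110(✓)
size-2^1 implicants → -001(✓)  -011(✓)  -100(✓)  -110(✓)  0-00  00-1(✓)  000-  01-0(✓)  1-10  10-1(✓)  101-  11-0(✓)
size-2^2 implicants → -0-1  -1-0
Unchecked terms (primes): -0-1, -1-0, 0-00, 000-, 1-10, 101-
Minterm coverage:
  m0 ⊆ 0-00,000-
  m1 ⊆ -0-1,000-
  m3 ⊆ -0-1 [E]
  m6 ⊆ -1-0 [E]
  m11 ⊆ -0-1,101-
  m14 ⊆ -1-0,1-10
E = {-0-1, -1-0}
Petrick residual → 0-00
Cover = b'd + bd' + a'c'd'  |cover|=3

3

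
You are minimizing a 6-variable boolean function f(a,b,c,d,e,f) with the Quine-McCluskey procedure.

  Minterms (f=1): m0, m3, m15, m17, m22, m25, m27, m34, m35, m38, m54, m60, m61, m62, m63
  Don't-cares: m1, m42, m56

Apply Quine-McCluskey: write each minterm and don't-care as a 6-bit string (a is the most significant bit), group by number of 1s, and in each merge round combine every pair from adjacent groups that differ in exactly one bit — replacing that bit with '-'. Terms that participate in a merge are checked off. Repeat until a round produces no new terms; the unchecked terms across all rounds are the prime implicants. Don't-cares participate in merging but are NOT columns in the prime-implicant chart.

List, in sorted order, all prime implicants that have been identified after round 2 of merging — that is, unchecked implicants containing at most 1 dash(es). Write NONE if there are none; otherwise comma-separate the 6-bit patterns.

[col 0] 000000*, 000001*, 000011*, 001111, 010001*, 010110*, 011001*, 011011*, 100010*, 100011*, 100110*, 101010*, 110110*, 111000*, 111100*, 111101*, 111110*, 111111*
[col 1] -00011, -10110, 0-0001, 0000-1, 00000-, 01-001, 0110-1, 1-0110, 10-010, 100-10, 10001-, 11-110, 111-00, 1111-0*, 1111-1*, 11110-*, 11111-*
[col 2] 1111--
Prime implicants: -00011, -10110, 0-0001, 0000-1, 00000-, 001111, 01-001, 0110-1, 1-0110, 10-010, 100-10, 10001-, 11-110, 111-00, 1111--

-00011, -10110, 0-0001, 0000-1, 00000-, 001111, 01-001, 0110-1, 1-0110, 10-010, 100-10, 10001-, 11-110, 111-00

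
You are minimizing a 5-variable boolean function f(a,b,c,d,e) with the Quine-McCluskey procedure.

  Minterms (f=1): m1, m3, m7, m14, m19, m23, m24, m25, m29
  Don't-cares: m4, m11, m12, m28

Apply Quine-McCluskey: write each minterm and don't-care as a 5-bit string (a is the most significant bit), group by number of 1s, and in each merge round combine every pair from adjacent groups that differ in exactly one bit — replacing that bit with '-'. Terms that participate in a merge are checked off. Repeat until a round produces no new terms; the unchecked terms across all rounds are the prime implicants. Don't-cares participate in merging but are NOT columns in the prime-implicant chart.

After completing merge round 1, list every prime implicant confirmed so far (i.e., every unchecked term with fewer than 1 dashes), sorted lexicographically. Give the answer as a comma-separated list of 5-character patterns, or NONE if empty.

size-2^0 implicants → 00001(✓)  00011(✓)  00100(✓)  00111(✓)  01011(✓)  01100(✓)  01110(✓)  10011(✓)  10111(✓)  11000(✓)  11001(✓)  11100(✓)  11101(✓)
size-2^1 implicants → -0011(✓)  -0111(✓)  -1100  0-011  0-100  00-11(✓)  000-1  011-0  10-11(✓)  11-00(✓)  11-01(✓)  1100-(✓)  1110-(✓)
size-2^2 implicants → -0-11  11-0-
Unchecked terms (primes): -0-11, -1100, 0-011, 0-100, 000-1, 011-0, 11-0-

NONE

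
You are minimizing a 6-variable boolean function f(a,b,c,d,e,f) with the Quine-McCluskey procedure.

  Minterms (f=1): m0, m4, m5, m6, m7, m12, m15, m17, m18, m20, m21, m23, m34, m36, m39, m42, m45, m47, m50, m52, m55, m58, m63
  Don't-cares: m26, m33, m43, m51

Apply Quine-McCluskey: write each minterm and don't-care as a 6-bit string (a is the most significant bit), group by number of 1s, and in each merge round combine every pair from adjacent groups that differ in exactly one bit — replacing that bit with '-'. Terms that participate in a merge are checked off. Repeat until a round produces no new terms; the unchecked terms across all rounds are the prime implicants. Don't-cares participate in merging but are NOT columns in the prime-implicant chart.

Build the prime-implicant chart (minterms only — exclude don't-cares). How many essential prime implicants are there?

10

Round 0: 000000✓ 000100✓ 000101✓ 000110✓ 000111✓ 001100✓ 001111✓ 010001✓ 010010✓ 010100✓ 010101✓ 010111✓ 011010✓ 100001 100010✓ 100100✓ 100111✓ 101010✓ 101011✓ 101101✓ 101111✓ 110010✓ 110011✓ 110100✓ 110111✓ 111010✓ 111111✓
Round 1: -00100✓ -00111✓ -01111✓ -10010✓ -10100✓ -10111✓ -11010✓ 0-0100✓ 0-0101✓ 0-0111✓ 00-100 00-111✓ 000-00 0001-0✓ 0001-1✓ 00010-✓ 00011-✓ 01-010✓ 010-01 0101-1✓ 01010-✓ 1-0010✓ 1-0100✓ 1-0111✓ 1-1010✓ 1-1111✓ 10-010✓ 10-111✓ 101-11 10101- 1011-1 11-010✓ 11-111✓ 110-11 11001-
Round 2: --0100 --0111 -0-111 -1-010 0-01-1 0-010- 0001-- 1--010 1--111
PIs = {--0100, --0111, -0-111, -1-010, 0-01-1, 0-010-, 00-100, 000-00, 0001--, 010-01, 1--010, 1--111, 100001, 101-11, 10101-, 1011-1, 110-11, 11001-}
Coverage chart:
  m0: 000-00 ←essential
  m4: --0100,0-010-,00-100,000-00,0001--
  m5: 0-01-1,0-010-,0001--
  m6: 0001-- ←essential
  m7: --0111,-0-111,0-01-1,0001--
  m12: 00-100 ←essential
  m15: -0-111 ←essential
  m17: 010-01 ←essential
  m18: -1-010 ←essential
  m20: --0100,0-010-
  m21: 0-01-1,0-010-,010-01
  m23: --0111,0-01-1
  m34: 1--010 ←essential
  m36: --0100 ←essential
  m39: --0111,-0-111,1--111
  m42: 1--010,10101-
  m45: 1011-1 ←essential
  m47: -0-111,1--111,101-11,1011-1
  m50: -1-010,1--010,11001-
  m52: --0100 ←essential
  m55: --0111,1--111,110-11
  m58: -1-010,1--010
  m63: 1--111 ←essential
Essential: --0100, -0-111, -1-010, 00-100, 000-00, 0001--, 010-01, 1--010, 1--111, 1011-1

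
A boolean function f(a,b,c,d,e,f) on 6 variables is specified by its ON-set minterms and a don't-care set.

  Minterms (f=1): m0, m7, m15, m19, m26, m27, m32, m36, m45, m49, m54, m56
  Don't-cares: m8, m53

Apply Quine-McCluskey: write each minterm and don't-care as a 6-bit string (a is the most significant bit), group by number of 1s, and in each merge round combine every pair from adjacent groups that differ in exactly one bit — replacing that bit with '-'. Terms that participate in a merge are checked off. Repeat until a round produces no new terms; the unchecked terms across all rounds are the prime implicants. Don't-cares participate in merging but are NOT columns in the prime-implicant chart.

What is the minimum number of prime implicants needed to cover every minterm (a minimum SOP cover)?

size-2^0 implicants → 000000(✓)  000111(✓)  001000(✓)  001111(✓)  010011(✓)  011010(✓)  011011(✓)  100000(✓)  100100(✓)  101101  110001(✓)  110101(✓)  110110  111000
size-2^1 implicants → -00000  00-000  00-111  01-011  01101-  100-00  110-01
Unchecked terms (primes): -00000, 00-000, 00-111, 01-011, 01101-, 100-00, 101101, 110-01, 110110, 111000
Minterm coverage:
  m0 ⊆ -00000,00-000
  m7 ⊆ 00-111 [E]
  m15 ⊆ 00-111 [E]
  m19 ⊆ 01-011 [E]
  m26 ⊆ 01101- [E]
  m27 ⊆ 01-011,01101-
  m32 ⊆ -00000,100-00
  m36 ⊆ 100-00 [E]
  m45 ⊆ 101101 [E]
  m49 ⊆ 110-01 [E]
  m54 ⊆ 110110 [E]
  m56 ⊆ 111000 [E]
E = {00-111, 01-011, 01101-, 100-00, 101101, 110-01, 110110, 111000}
Petrick residual → -00000
Cover = b'c'd'e'f' + a'b'def + a'bd'ef + a'bcd'e + ab'c'e'f' + ab'cde'f + abc'e'f + abc'def' + abcd'e'f'  |cover|=9

9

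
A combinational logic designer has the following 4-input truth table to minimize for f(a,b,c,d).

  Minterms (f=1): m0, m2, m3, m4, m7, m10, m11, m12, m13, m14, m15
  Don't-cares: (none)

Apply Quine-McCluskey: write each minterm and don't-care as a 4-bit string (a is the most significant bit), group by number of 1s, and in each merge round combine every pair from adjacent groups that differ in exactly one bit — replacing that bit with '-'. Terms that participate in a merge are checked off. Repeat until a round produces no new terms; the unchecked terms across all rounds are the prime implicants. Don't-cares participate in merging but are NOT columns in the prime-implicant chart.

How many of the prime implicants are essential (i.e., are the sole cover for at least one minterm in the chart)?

2

Round 0: 0000✓ 0010✓ 0011✓ 0100✓ 0111✓ 1010✓ 1011✓ 1100✓ 1101✓ 1110✓ 1111✓
Round 1: -010✓ -011✓ -100 -111✓ 0-00 0-11✓ 00-0 001-✓ 1-10✓ 1-11✓ 101-✓ 11-0✓ 11-1✓ 110-✓ 111-✓
Round 2: --11 -01- 1-1- 11--
PIs = {--11, -01-, -100, 0-00, 00-0, 1-1-, 11--}
Coverage chart:
  m0: 0-00,00-0
  m2: -01-,00-0
  m3: --11,-01-
  m4: -100,0-00
  m7: --11 ←essential
  m10: -01-,1-1-
  m11: --11,-01-,1-1-
  m12: -100,11--
  m13: 11-- ←essential
  m14: 1-1-,11--
  m15: --11,1-1-,11--
Essential: --11, 11--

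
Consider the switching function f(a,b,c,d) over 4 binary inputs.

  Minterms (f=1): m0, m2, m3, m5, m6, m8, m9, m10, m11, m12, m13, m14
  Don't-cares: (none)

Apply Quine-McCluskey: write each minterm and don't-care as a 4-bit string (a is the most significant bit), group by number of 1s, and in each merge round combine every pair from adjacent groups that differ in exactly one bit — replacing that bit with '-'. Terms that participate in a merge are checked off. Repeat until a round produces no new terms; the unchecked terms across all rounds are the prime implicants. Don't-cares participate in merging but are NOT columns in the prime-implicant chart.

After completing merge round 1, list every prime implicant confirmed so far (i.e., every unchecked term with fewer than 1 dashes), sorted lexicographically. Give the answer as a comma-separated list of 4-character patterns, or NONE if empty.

NONE

Round 0: 0000✓ 0010✓ 0011✓ 0101✓ 0110✓ 1000✓ 1001✓ 1010✓ 1011✓ 1100✓ 1101✓ 1110✓
Round 1: -000✓ -010✓ -011✓ -101 -110✓ 0-10✓ 00-0✓ 001-✓ 1-00✓ 1-01✓ 1-10✓ 10-0✓ 10-1✓ 100-✓ 101-✓ 11-0✓ 110-✓
Round 2: --10 -0-0 -01- 1--0 1-0- 10--
PIs = {--10, -0-0, -01-, -101, 1--0, 1-0-, 10--}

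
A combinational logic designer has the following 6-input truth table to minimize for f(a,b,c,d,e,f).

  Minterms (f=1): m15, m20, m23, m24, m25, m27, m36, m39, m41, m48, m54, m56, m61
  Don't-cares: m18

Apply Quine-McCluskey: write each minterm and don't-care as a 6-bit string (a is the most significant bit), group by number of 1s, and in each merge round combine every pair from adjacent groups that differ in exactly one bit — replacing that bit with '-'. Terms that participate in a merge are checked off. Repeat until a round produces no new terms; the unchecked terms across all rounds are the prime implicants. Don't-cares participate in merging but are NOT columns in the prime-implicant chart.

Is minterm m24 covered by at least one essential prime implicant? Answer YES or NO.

size-2^0 implicants → 001111  010010  010100  010111  011000(✓)  011001(✓)  011011(✓)  100100  100111  101001  110000(✓)  110110  111000(✓)  111101
size-2^1 implicants → -11000  0110-1  01100-  11-000
Unchecked terms (primes): -11000, 001111, 010010, 010100, 010111, 0110-1, 01100-, 100100, 100111, 101001, 11-000, 110110, 111101
Minterm coverage:
  m15 ⊆ 001111 [E]
  m20 ⊆ 010100 [E]
  m23 ⊆ 010111 [E]
  m24 ⊆ -11000,01100-
  m25 ⊆ 0110-1,01100-
  m27 ⊆ 0110-1 [E]
  m36 ⊆ 100100 [E]
  m39 ⊆ 100111 [E]
  m41 ⊆ 101001 [E]
  m48 ⊆ 11-000 [E]
  m54 ⊆ 110110 [E]
  m56 ⊆ -11000,11-000
  m61 ⊆ 111101 [E]
E = {001111, 010100, 010111, 0110-1, 100100, 100111, 101001, 11-000, 110110, 111101}

NO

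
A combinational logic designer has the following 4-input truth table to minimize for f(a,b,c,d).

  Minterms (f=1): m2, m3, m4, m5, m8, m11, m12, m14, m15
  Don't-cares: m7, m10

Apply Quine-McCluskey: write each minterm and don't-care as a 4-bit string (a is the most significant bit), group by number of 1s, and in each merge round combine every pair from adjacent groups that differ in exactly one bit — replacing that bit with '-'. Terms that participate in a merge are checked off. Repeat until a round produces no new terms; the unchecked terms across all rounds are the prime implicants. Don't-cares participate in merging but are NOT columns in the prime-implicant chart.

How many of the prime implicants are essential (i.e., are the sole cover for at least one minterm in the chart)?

2

size-2^0 implicants → 0010(✓)  0011(✓)  0100(✓)  0101(✓)  0111(✓)  1000(✓)  1010(✓)  1011(✓)  1100(✓)  1110(✓)  1111(✓)
size-2^1 implicants → -010(✓)  -011(✓)  -100  -111(✓)  0-11(✓)  001-(✓)  01-1  010-  1-00(✓)  1-10(✓)  1-11(✓)  10-0(✓)  101-(✓)  11-0(✓)  111-(✓)
size-2^2 implicants → --11  -01-  1--0  1-1-
Unchecked terms (primes): --11, -01-, -100, 01-1, 010-, 1--0, 1-1-
Minterm coverage:
  m2 ⊆ -01- [E]
  m3 ⊆ --11,-01-
  m4 ⊆ -100,010-
  m5 ⊆ 01-1,010-
  m8 ⊆ 1--0 [E]
  m11 ⊆ --11,-01-,1-1-
  m12 ⊆ -100,1--0
  m14 ⊆ 1--0,1-1-
  m15 ⊆ --11,1-1-
E = {-01-, 1--0}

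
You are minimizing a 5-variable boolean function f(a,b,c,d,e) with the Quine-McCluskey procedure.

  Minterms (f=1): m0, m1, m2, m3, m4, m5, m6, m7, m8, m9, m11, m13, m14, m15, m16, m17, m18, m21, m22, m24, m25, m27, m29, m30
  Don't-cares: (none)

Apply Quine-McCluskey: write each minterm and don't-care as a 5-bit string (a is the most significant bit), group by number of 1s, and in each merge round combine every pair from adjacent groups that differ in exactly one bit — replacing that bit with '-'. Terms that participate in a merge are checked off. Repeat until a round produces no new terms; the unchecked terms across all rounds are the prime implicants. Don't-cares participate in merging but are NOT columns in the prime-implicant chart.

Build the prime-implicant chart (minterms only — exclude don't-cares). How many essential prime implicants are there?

5

[col 0] 00000*, 00001*, 00010*, 00011*, 00100*, 00101*, 00110*, 00111*, 01000*, 01001*, 01011*, 01101*, 01110*, 01111*, 10000*, 10001*, 10010*, 10101*, 10110*, 11000*, 11001*, 11011*, 11101*, 11110*
[col 1] -0000*, -0001*, -0010*, -0101*, -0110*, -1000*, -1001*, -1011*, -1101*, -1110*, 0-000*, 0-001*, 0-011*, 0-101*, 0-110*, 0-111*, 00-00*, 00-01*, 00-10*, 00-11*, 000-0*, 000-1*, 0000-*, 0001-*, 001-0*, 001-1*, 0010-*, 0011-*, 01-01*, 01-11*, 010-1*, 0100-*, 011-1*, 0111-*, 1-000*, 1-001*, 1-101*, 1-110*, 10-01*, 10-10*, 100-0*, 1000-*, 11-01*, 110-1*, 1100-*
[col 2] --000*, --001*, --101*, --110, -0-01*, -0-10, -00-0, -000-*, -1-01*, -10-1, -100-*, 0--01*, 0--11*, 0-0-1*, 0-00-*, 0-1-1*, 0-11-, 00--0*, 00--1*, 00-0-*, 00-1-*, 000--*, 001--*, 01--1*, 1--01*, 1-00-*
[col 3] ---01, --00-, 0---1, 00---
Prime implicants: ---01, --00-, --110, -0-10, -00-0, -10-1, 0---1, 0-11-, 00---
PI chart (minterm → PIs covering it):
  0 | --00-,-00-0,00---
  1 | ---01,--00-,0---1,00---
  2 | -0-10,-00-0,00---
  3 | 0---1,00---
  4 | 00---  (sole → essential)
  5 | ---01,0---1,00---
  6 | --110,-0-10,0-11-,00---
  7 | 0---1,0-11-,00---
  8 | --00-  (sole → essential)
  9 | ---01,--00-,-10-1,0---1
  11 | -10-1,0---1
  13 | ---01,0---1
  14 | --110,0-11-
  15 | 0---1,0-11-
  16 | --00-,-00-0
  17 | ---01,--00-
  18 | -0-10,-00-0
  21 | ---01  (sole → essential)
  22 | --110,-0-10
  24 | --00-  (sole → essential)
  25 | ---01,--00-,-10-1
  27 | -10-1  (sole → essential)
  29 | ---01  (sole → essential)
  30 | --110  (sole → essential)
Essential prime implicants: ---01, --00-, --110, -10-1, 00---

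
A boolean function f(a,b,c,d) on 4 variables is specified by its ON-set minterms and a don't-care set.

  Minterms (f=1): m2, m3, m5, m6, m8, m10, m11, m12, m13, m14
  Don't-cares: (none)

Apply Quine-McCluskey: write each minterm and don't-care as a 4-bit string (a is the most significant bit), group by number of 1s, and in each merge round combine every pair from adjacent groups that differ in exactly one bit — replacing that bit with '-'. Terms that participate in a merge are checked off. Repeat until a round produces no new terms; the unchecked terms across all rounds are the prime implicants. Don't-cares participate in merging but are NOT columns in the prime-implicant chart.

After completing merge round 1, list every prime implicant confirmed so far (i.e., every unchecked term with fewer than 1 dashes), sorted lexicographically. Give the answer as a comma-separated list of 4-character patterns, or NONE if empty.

NONE

size-2^0 implicants → 0010(✓)  0011(✓)  0101(✓)  0110(✓)  1000(✓)  1010(✓)  1011(✓)  1100(✓)  1101(✓)  1110(✓)
size-2^1 implicants → -010(✓)  -011(✓)  -101  -110(✓)  0-10(✓)  001-(✓)  1-00(✓)  1-10(✓)  10-0(✓)  101-(✓)  11-0(✓)  110-
size-2^2 implicants → --10  -01-  1--0
Unchecked terms (primes): --10, -01-, -101, 1--0, 110-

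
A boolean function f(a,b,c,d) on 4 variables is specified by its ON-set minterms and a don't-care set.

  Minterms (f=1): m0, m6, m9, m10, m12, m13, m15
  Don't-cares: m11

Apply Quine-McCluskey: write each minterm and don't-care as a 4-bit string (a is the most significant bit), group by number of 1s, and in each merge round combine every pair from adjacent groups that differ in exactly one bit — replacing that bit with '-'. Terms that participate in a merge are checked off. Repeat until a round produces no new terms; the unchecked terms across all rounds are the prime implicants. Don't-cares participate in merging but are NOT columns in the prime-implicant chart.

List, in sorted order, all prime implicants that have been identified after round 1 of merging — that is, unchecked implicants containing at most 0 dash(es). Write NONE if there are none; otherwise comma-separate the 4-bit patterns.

0000, 0110

[col 0] 0000, 0110, 1001*, 1010*, 1011*, 1100*, 1101*, 1111*
[col 1] 1-01*, 1-11*, 10-1*, 101-, 11-1*, 110-
[col 2] 1--1
Prime implicants: 0000, 0110, 1--1, 101-, 110-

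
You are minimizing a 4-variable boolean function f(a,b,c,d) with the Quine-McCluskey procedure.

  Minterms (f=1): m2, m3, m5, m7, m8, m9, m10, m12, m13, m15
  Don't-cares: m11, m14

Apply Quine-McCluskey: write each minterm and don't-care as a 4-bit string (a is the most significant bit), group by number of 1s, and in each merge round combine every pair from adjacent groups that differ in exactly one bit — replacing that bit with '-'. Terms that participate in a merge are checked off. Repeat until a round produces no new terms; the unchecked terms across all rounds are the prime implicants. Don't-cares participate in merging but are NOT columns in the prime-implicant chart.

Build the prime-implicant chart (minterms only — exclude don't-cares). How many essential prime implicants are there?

Round 0: 0010✓ 0011✓ 0101✓ 0111✓ 1000✓ 1001✓ 1010✓ 1011✓ 1100✓ 1101✓ 1110✓ 1111✓
Round 1: -010✓ -011✓ -101✓ -111✓ 0-11✓ 001-✓ 01-1✓ 1-00✓ 1-01✓ 1-10✓ 1-11✓ 10-0✓ 10-1✓ 100-✓ 101-✓ 11-0✓ 11-1✓ 110-✓ 111-✓
Round 2: --11 -01- -1-1 1--0✓ 1--1✓ 1-0-✓ 1-1-✓ 10--✓ 11--✓
Round 3: 1---
PIs = {--11, -01-, -1-1, 1---}
Coverage chart:
  m2: -01- ←essential
  m3: --11,-01-
  m5: -1-1 ←essential
  m7: --11,-1-1
  m8: 1--- ←essential
  m9: 1--- ←essential
  m10: -01-,1---
  m12: 1--- ←essential
  m13: -1-1,1---
  m15: --11,-1-1,1---
Essential: -01-, -1-1, 1---

3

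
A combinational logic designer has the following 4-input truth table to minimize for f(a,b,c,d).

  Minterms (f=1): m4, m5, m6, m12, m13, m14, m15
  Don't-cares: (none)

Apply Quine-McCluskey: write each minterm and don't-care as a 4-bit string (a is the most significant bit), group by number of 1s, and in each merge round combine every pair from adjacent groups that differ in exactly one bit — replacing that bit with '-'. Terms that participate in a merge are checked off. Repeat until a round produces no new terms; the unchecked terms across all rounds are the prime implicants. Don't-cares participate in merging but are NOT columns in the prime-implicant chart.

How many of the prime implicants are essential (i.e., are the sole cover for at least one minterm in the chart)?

3

Round 0: 0100✓ 0101✓ 0110✓ 1100✓ 1101✓ 1110✓ 1111✓
Round 1: -100✓ -101✓ -110✓ 01-0✓ 010-✓ 11-0✓ 11-1✓ 110-✓ 111-✓
Round 2: -1-0 -10- 11--
PIs = {-1-0, -10-, 11--}
Coverage chart:
  m4: -1-0,-10-
  m5: -10- ←essential
  m6: -1-0 ←essential
  m12: -1-0,-10-,11--
  m13: -10-,11--
  m14: -1-0,11--
  m15: 11-- ←essential
Essential: -1-0, -10-, 11--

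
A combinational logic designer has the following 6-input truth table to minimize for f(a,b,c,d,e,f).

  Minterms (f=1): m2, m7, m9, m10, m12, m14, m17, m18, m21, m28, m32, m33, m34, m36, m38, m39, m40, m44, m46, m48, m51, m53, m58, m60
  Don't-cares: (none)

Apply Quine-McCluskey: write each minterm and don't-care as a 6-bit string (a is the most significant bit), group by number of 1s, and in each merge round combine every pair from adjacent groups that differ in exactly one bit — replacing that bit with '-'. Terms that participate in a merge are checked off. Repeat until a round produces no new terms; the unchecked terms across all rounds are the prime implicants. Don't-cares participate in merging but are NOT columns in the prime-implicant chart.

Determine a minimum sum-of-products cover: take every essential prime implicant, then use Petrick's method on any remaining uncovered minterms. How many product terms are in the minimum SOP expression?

size-2^0 implicants → 000010(✓)  000111(✓)  001001  001010(✓)  001100(✓)  001110(✓)  010001(✓)  010010(✓)  010101(✓)  011100(✓)  100000(✓)  100001(✓)  100010(✓)  100100(✓)  100110(✓)  100111(✓)  101000(✓)  101100(✓)  101110(✓)  110000(✓)  110011  110101(✓)  111010  111100(✓)
size-2^1 implicants → -00010  -00111  -01100(✓)  -01110(✓)  -10101  -11100(✓)  0-0010  0-1100(✓)  00-010  001-10  0011-0(✓)  010-01  1-0000  1-1100(✓)  10-000(✓)  10-100(✓)  10-110(✓)  100-00(✓)  100-10(✓)  1000-0(✓)  10000-  1001-0(✓)  10011-  101-00(✓)  1011-0(✓)
size-2^2 implicants → --1100  -011-0  10--00  10-1-0  100--0
Unchecked terms (primes): --1100, -00010, -00111, -011-0, -10101, 0-0010, 00-010, 001-10, 001001, 010-01, 1-0000, 10--00, 10-1-0, 100--0, 10000-, 10011-, 110011, 111010
Minterm coverage:
  m2 ⊆ -00010,0-0010,00-010
  m7 ⊆ -00111 [E]
  m9 ⊆ 001001 [E]
  m10 ⊆ 00-010,001-10
  m12 ⊆ --1100,-011-0
  m14 ⊆ -011-0,001-10
  m17 ⊆ 010-01 [E]
  m18 ⊆ 0-0010 [E]
  m21 ⊆ -10101,010-01
  m28 ⊆ --1100 [E]
  m32 ⊆ 1-0000,10--00,100--0,10000-
  m33 ⊆ 10000- [E]
  m34 ⊆ -00010,100--0
  m36 ⊆ 10--00,10-1-0,100--0
  m38 ⊆ 10-1-0,100--0,10011-
  m39 ⊆ -00111,10011-
  m40 ⊆ 10--00 [E]
  m44 ⊆ --1100,-011-0,10--00,10-1-0
  m46 ⊆ -011-0,10-1-0
  m48 ⊆ 1-0000 [E]
  m51 ⊆ 110011 [E]
  m53 ⊆ -10101 [E]
  m58 ⊆ 111010 [E]
  m60 ⊆ --1100 [E]
E = {--1100, -00111, -10101, 0-0010, 001001, 010-01, 1-0000, 10--00, 10000-, 110011, 111010}
Petrick residual → -00010, 001-10, 10-1-0
Cover = cde'f' + b'c'd'ef' + b'c'def + bc'de'f + a'c'd'ef' + a'b'cef' + a'b'cd'e'f + a'bc'e'f + ac'd'e'f' + ab'e'f' + ab'df' + ab'c'd'e' + abc'd'ef + abcd'ef'  |cover|=14

14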